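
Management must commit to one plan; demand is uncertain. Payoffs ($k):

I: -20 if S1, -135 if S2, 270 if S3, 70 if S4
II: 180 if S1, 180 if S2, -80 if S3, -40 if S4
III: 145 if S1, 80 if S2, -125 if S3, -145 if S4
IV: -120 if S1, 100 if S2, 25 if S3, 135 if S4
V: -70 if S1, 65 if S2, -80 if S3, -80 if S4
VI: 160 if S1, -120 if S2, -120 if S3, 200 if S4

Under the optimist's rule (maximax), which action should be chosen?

I

Row maxima: I=270, II=180, III=145, IV=135, V=65, VI=200
Best best-case = 270 → I.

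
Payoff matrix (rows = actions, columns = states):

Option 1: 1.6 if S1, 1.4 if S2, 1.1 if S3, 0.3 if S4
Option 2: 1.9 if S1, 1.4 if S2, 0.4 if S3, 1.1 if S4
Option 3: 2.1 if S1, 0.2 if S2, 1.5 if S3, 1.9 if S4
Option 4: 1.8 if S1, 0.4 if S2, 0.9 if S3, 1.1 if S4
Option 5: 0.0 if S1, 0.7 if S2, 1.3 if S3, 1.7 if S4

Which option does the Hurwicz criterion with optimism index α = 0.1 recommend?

Option 1: 0.1·1.6 + 0.9·0.3 = 0.43
Option 2: 0.1·1.9 + 0.9·0.4 = 0.55
Option 3: 0.1·2.1 + 0.9·0.2 = 0.39
Option 4: 0.1·1.8 + 0.9·0.4 = 0.54
Option 5: 0.1·1.7 + 0.9·0.0 = 0.17
Highest Hurwicz score = 0.55 → Option 2.

Option 2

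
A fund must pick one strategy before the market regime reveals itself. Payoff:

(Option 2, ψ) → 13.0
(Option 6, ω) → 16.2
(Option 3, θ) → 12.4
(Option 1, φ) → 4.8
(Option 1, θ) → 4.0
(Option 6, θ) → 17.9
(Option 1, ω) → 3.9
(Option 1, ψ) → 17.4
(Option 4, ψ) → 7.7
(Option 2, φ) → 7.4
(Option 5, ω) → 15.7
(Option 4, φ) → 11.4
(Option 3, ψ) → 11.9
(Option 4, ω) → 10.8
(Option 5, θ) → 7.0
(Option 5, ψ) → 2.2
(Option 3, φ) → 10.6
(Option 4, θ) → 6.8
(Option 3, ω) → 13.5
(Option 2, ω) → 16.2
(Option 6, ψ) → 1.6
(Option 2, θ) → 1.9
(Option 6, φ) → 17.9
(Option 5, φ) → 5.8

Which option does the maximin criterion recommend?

Row minima: Option 1=3.9, Option 2=1.9, Option 3=10.6, Option 4=6.8, Option 5=2.2, Option 6=1.6
Best worst-case = 10.6 → Option 3.

Option 3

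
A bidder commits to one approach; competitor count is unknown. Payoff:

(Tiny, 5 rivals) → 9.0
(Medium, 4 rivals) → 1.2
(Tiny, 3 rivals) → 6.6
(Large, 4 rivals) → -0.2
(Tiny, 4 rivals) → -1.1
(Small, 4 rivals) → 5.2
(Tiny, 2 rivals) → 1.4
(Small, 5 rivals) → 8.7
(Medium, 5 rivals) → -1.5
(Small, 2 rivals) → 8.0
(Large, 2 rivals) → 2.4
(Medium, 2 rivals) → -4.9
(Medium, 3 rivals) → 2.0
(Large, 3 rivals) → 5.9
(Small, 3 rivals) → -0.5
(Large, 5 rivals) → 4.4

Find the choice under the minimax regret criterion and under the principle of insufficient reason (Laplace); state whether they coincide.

minimax regret → Large; laplace → Small (disagree)

Column bests: 2 rivals=8.0, 3 rivals=6.6, 4 rivals=5.2, 5 rivals=9.0.
Tiny regrets: 6.6, 0.0, 6.3, 0.0 → max 6.6
Small regrets: 0.0, 7.1, 0.0, 0.3 → max 7.1
Medium regrets: 12.9, 4.6, 4.0, 10.5 → max 12.9
Large regrets: 5.6, 0.7, 5.4, 4.6 → max 5.6
Smallest max regret = 5.6 → Large.
Row averages: Tiny=3.975, Small=5.35, Medium=-0.8, Large=3.125
Highest average = 5.35 → Small.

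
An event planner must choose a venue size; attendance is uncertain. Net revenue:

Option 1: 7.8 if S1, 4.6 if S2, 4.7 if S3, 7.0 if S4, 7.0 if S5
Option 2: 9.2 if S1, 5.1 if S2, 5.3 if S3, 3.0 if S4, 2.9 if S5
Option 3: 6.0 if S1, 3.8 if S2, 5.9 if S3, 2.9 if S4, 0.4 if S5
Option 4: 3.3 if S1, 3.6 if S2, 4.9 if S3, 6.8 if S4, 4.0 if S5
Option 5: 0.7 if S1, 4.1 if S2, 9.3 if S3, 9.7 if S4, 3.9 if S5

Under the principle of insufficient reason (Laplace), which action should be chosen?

Row averages: Option 1=6.22, Option 2=5.1, Option 3=3.8, Option 4=4.52, Option 5=5.54
Highest average = 6.22 → Option 1.

Option 1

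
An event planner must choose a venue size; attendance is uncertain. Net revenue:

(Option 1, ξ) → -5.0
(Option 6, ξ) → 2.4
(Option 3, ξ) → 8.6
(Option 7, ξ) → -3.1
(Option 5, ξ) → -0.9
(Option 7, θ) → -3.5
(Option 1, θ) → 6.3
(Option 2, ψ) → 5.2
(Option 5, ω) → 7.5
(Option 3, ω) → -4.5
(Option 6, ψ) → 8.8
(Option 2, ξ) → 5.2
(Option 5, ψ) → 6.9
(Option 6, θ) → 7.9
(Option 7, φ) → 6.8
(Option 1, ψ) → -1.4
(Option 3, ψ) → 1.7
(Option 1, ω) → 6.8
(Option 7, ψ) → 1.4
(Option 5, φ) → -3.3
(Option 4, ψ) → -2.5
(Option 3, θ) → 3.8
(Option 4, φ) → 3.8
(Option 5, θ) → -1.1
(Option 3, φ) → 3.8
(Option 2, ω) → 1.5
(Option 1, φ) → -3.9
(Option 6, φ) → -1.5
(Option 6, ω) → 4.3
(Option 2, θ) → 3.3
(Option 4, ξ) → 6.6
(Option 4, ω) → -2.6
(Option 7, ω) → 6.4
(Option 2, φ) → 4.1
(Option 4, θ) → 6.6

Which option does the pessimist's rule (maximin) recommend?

Option 2

Row minima: Option 1=-5.0, Option 2=1.5, Option 3=-4.5, Option 4=-2.6, Option 5=-3.3, Option 6=-1.5, Option 7=-3.5
Best worst-case = 1.5 → Option 2.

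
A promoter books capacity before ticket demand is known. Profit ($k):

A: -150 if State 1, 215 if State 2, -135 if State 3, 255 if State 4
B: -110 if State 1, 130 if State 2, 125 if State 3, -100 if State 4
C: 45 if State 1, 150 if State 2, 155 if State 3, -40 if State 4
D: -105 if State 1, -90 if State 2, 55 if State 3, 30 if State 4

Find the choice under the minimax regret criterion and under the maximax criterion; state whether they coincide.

minimax regret → A; maximax → A (agree)

Column bests: State 1=45, State 2=215, State 3=155, State 4=255.
A regrets: 195, 0, 290, 0 → max 290
B regrets: 155, 85, 30, 355 → max 355
C regrets: 0, 65, 0, 295 → max 295
D regrets: 150, 305, 100, 225 → max 305
Smallest max regret = 290 → A.
Row maxima: A=255, B=130, C=155, D=55
Best best-case = 255 → A.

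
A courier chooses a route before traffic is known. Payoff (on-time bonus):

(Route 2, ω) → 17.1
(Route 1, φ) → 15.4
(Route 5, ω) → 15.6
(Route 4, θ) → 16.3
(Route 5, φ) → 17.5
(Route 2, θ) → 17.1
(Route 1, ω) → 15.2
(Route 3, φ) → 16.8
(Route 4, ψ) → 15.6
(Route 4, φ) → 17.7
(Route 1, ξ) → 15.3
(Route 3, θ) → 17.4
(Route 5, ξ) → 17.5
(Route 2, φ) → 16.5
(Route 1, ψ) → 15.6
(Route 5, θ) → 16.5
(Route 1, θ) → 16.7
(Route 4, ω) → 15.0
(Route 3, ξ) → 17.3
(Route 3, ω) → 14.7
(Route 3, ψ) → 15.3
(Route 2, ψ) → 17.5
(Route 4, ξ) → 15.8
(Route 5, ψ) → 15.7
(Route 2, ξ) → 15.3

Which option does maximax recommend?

Row maxima: Route 1=16.7, Route 2=17.5, Route 3=17.4, Route 4=17.7, Route 5=17.5
Best best-case = 17.7 → Route 4.

Route 4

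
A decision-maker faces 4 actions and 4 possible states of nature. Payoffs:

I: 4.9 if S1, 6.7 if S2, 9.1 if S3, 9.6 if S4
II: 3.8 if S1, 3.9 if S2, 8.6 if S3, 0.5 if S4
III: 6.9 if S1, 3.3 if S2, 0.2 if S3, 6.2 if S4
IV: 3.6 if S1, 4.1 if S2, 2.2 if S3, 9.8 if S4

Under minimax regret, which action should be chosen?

I

Column bests: S1=6.9, S2=6.7, S3=9.1, S4=9.8.
I regrets: 2.0, 0.0, 0.0, 0.2 → max 2.0
II regrets: 3.1, 2.8, 0.5, 9.3 → max 9.3
III regrets: 0.0, 3.4, 8.9, 3.6 → max 8.9
IV regrets: 3.3, 2.6, 6.9, 0.0 → max 6.9
Smallest max regret = 2.0 → I.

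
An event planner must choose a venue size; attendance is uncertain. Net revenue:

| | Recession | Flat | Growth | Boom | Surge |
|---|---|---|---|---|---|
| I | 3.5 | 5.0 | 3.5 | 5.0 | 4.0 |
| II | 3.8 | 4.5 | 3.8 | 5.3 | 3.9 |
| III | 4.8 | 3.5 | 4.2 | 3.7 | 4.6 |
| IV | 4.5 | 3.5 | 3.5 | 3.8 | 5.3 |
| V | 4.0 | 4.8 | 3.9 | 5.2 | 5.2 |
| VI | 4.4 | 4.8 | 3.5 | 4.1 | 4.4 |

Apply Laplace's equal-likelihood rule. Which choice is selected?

Row averages: I=4.2, II=4.26, III=4.16, IV=4.12, V=4.62, VI=4.24
Highest average = 4.62 → V.

V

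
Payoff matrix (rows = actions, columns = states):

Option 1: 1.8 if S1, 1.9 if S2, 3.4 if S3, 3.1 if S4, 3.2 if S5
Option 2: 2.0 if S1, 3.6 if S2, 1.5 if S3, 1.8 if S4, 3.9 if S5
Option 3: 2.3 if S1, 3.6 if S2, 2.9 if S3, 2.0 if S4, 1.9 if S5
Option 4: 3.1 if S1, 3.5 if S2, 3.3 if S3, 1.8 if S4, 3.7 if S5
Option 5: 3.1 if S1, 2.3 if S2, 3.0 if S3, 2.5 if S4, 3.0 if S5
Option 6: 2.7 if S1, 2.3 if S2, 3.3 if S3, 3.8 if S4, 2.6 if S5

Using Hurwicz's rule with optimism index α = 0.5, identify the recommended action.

Option 1: 0.5·3.4 + 0.5·1.8 = 2.6
Option 2: 0.5·3.9 + 0.5·1.5 = 2.7
Option 3: 0.5·3.6 + 0.5·1.9 = 2.75
Option 4: 0.5·3.7 + 0.5·1.8 = 2.75
Option 5: 0.5·3.1 + 0.5·2.3 = 2.7
Option 6: 0.5·3.8 + 0.5·2.3 = 3.05
Highest Hurwicz score = 3.05 → Option 6.

Option 6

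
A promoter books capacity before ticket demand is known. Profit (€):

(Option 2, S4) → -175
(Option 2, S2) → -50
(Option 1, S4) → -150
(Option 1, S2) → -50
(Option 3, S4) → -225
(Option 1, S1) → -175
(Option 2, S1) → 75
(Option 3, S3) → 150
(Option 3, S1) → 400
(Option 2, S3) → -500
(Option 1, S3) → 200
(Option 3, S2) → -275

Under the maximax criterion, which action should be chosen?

Row maxima: Option 1=200, Option 2=75, Option 3=400
Best best-case = 400 → Option 3.

Option 3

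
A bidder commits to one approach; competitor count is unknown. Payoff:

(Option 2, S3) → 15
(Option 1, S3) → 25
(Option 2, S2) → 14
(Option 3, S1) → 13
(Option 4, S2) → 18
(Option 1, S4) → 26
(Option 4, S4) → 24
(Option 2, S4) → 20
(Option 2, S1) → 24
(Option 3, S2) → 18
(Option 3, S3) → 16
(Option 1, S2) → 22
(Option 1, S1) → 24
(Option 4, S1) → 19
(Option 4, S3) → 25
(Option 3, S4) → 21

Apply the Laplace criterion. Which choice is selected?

Row averages: Option 1=24.25, Option 2=18.25, Option 3=17, Option 4=21.5
Highest average = 24.25 → Option 1.

Option 1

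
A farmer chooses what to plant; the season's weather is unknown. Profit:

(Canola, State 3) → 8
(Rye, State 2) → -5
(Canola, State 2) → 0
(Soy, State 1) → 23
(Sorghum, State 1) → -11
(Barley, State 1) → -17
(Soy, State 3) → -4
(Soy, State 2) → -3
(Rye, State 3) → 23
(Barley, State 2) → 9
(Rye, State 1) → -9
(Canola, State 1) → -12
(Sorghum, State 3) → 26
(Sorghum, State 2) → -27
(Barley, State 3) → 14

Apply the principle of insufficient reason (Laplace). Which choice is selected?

Row averages: Sorghum=-4, Barley=2, Soy=16/3, Rye=3, Canola=-4/3
Highest average = 16/3 → Soy.

Soy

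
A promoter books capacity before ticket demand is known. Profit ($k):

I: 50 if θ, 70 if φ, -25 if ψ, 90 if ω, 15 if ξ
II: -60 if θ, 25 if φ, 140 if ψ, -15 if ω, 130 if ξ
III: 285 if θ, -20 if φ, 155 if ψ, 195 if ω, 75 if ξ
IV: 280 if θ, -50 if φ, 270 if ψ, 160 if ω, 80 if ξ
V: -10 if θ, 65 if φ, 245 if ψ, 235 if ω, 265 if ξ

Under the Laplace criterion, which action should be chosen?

Row averages: I=40, II=44, III=138, IV=148, V=160
Highest average = 160 → V.

V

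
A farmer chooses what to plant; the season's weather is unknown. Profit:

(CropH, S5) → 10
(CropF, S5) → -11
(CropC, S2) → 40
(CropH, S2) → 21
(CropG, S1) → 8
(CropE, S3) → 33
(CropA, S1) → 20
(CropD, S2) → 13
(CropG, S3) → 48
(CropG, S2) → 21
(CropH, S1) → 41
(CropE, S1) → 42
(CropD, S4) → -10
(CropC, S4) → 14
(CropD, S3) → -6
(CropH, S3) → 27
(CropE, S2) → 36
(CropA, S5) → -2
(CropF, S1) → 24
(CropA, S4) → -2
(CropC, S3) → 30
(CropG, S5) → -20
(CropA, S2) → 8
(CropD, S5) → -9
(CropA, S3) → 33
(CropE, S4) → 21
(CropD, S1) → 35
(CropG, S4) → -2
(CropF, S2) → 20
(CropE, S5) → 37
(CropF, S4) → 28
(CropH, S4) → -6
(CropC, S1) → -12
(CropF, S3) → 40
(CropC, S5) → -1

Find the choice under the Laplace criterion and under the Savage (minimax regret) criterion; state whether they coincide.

Row averages: CropG=11, CropD=4.6, CropC=14.2, CropE=33.8, CropA=11.4, CropH=18.6, CropF=20.2
Highest average = 33.8 → CropE.
Column bests: S1=42, S2=40, S3=48, S4=28, S5=37.
CropG regrets: 34, 19, 0, 30, 57 → max 57
CropD regrets: 7, 27, 54, 38, 46 → max 54
CropC regrets: 54, 0, 18, 14, 38 → max 54
CropE regrets: 0, 4, 15, 7, 0 → max 15
CropA regrets: 22, 32, 15, 30, 39 → max 39
CropH regrets: 1, 19, 21, 34, 27 → max 34
CropF regrets: 18, 20, 8, 0, 48 → max 48
Smallest max regret = 15 → CropE.

laplace → CropE; minimax regret → CropE (agree)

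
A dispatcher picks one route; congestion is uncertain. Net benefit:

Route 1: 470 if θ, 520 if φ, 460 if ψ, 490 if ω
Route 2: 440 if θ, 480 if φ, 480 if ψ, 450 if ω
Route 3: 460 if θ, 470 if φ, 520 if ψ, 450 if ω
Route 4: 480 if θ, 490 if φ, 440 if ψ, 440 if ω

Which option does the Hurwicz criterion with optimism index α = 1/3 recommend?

Route 1: 1/3·520 + 2/3·460 = 480
Route 2: 1/3·480 + 2/3·440 = 1360/3
Route 3: 1/3·520 + 2/3·450 = 1420/3
Route 4: 1/3·490 + 2/3·440 = 1370/3
Highest Hurwicz score = 480 → Route 1.

Route 1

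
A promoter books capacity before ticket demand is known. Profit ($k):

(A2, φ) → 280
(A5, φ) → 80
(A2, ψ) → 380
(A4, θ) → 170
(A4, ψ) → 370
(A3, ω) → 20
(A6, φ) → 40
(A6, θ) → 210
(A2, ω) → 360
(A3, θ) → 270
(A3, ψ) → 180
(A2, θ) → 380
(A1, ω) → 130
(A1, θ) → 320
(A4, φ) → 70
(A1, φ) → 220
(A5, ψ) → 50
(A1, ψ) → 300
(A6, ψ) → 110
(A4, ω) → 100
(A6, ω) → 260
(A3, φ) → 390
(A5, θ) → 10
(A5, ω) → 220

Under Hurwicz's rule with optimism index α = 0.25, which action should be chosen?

A2

A1: 0.25·320 + 0.75·130 = 177.5
A2: 0.25·380 + 0.75·280 = 305
A3: 0.25·390 + 0.75·20 = 112.5
A4: 0.25·370 + 0.75·70 = 145
A5: 0.25·220 + 0.75·10 = 62.5
A6: 0.25·260 + 0.75·40 = 95
Highest Hurwicz score = 305 → A2.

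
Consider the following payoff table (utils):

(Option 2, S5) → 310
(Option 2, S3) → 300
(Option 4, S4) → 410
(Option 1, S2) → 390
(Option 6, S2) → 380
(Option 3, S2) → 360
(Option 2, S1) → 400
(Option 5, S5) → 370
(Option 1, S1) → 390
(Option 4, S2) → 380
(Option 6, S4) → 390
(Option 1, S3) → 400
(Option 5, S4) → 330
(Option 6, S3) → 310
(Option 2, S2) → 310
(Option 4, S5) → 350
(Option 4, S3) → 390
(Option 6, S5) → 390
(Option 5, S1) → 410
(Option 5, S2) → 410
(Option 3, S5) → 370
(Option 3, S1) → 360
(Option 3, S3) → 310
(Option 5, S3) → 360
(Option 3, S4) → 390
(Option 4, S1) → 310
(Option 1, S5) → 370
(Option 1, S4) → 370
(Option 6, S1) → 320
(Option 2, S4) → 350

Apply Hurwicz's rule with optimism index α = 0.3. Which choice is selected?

Option 1

Option 1: 0.3·400 + 0.7·370 = 379
Option 2: 0.3·400 + 0.7·300 = 330
Option 3: 0.3·390 + 0.7·310 = 334
Option 4: 0.3·410 + 0.7·310 = 340
Option 5: 0.3·410 + 0.7·330 = 354
Option 6: 0.3·390 + 0.7·310 = 334
Highest Hurwicz score = 379 → Option 1.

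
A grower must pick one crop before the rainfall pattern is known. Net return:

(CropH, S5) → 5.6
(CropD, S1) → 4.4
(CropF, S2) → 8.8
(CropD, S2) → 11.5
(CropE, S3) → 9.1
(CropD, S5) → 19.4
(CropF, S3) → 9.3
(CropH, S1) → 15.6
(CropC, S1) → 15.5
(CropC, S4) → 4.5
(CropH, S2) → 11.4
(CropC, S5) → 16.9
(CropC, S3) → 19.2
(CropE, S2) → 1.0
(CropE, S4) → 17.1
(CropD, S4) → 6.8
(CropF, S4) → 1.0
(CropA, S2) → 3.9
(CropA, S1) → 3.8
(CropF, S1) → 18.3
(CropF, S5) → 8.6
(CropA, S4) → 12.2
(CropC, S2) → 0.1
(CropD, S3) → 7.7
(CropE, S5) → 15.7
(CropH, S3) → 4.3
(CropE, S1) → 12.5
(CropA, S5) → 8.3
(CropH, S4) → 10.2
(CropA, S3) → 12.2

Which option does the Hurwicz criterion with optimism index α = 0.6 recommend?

CropD

CropD: 0.6·19.4 + 0.4·4.4 = 13.4
CropH: 0.6·15.6 + 0.4·4.3 = 11.08
CropF: 0.6·18.3 + 0.4·1.0 = 11.38
CropA: 0.6·12.2 + 0.4·3.8 = 8.84
CropE: 0.6·17.1 + 0.4·1.0 = 10.66
CropC: 0.6·19.2 + 0.4·0.1 = 11.56
Highest Hurwicz score = 13.4 → CropD.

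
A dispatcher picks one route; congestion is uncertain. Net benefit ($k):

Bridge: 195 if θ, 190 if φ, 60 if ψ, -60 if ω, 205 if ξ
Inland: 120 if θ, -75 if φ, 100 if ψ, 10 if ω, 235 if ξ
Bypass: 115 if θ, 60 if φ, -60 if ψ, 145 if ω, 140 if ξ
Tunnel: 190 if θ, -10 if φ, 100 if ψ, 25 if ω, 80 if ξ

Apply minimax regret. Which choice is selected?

Column bests: θ=195, φ=190, ψ=100, ω=145, ξ=235.
Bridge regrets: 0, 0, 40, 205, 30 → max 205
Inland regrets: 75, 265, 0, 135, 0 → max 265
Bypass regrets: 80, 130, 160, 0, 95 → max 160
Tunnel regrets: 5, 200, 0, 120, 155 → max 200
Smallest max regret = 160 → Bypass.

Bypass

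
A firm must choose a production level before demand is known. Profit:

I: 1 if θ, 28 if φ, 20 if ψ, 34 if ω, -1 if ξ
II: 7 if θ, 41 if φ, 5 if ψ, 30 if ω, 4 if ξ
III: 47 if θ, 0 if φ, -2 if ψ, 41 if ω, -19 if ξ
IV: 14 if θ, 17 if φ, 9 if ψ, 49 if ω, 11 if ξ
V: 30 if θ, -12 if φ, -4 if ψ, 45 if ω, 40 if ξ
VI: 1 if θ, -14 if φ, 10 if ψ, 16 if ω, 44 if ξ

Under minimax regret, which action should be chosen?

Column bests: θ=47, φ=41, ψ=20, ω=49, ξ=44.
I regrets: 46, 13, 0, 15, 45 → max 46
II regrets: 40, 0, 15, 19, 40 → max 40
III regrets: 0, 41, 22, 8, 63 → max 63
IV regrets: 33, 24, 11, 0, 33 → max 33
V regrets: 17, 53, 24, 4, 4 → max 53
VI regrets: 46, 55, 10, 33, 0 → max 55
Smallest max regret = 33 → IV.

IV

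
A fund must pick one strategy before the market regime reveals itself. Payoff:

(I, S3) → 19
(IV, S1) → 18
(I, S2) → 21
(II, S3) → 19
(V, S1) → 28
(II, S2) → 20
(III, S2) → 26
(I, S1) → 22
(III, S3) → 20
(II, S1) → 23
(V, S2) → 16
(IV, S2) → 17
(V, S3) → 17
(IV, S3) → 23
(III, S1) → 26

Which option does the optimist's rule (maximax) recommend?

V

Row maxima: I=22, II=23, III=26, IV=23, V=28
Best best-case = 28 → V.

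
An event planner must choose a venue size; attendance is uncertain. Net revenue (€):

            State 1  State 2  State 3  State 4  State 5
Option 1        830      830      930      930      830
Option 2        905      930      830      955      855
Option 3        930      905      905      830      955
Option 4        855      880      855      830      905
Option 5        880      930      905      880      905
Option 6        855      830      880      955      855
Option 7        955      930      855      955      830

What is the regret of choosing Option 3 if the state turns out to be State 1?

25

Best payoff under State 1 is 955.
Regret = 955 − 930 = 25.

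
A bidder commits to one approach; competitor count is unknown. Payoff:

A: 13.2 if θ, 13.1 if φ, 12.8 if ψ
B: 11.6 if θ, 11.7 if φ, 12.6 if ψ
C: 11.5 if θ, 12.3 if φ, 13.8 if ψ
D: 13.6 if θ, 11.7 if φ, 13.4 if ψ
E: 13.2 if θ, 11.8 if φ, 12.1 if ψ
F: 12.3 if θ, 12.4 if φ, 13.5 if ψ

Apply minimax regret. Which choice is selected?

A

Column bests: θ=13.6, φ=13.1, ψ=13.8.
A regrets: 0.4, 0.0, 1.0 → max 1.0
B regrets: 2.0, 1.4, 1.2 → max 2.0
C regrets: 2.1, 0.8, 0.0 → max 2.1
D regrets: 0.0, 1.4, 0.4 → max 1.4
E regrets: 0.4, 1.3, 1.7 → max 1.7
F regrets: 1.3, 0.7, 0.3 → max 1.3
Smallest max regret = 1.0 → A.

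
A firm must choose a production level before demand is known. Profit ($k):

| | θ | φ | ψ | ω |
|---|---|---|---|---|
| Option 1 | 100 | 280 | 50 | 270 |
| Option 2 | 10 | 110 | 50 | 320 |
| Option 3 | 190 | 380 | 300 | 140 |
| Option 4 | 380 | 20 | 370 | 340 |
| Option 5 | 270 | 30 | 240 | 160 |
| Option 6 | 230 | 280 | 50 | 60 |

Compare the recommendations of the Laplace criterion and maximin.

laplace → Option 4; maximin → Option 3 (disagree)

Row averages: Option 1=175, Option 2=122.5, Option 3=252.5, Option 4=277.5, Option 5=175, Option 6=155
Highest average = 277.5 → Option 4.
Row minima: Option 1=50, Option 2=10, Option 3=140, Option 4=20, Option 5=30, Option 6=50
Best worst-case = 140 → Option 3.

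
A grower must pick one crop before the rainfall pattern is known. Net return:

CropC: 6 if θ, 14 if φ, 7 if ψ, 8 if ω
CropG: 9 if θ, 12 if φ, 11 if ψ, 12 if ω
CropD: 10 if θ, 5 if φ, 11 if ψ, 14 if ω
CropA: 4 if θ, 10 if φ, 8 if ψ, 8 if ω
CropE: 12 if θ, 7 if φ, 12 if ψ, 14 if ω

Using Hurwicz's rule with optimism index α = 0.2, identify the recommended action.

CropG

CropC: 0.2·14 + 0.8·6 = 7.6
CropG: 0.2·12 + 0.8·9 = 9.6
CropD: 0.2·14 + 0.8·5 = 6.8
CropA: 0.2·10 + 0.8·4 = 5.2
CropE: 0.2·14 + 0.8·7 = 8.4
Highest Hurwicz score = 9.6 → CropG.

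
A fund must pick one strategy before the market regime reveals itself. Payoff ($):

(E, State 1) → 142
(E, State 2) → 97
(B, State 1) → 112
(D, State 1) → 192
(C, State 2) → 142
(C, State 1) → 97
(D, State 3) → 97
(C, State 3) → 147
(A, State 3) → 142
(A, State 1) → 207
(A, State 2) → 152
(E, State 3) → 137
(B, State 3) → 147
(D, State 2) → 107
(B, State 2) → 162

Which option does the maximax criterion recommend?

A

Row maxima: A=207, B=162, C=147, D=192, E=142
Best best-case = 207 → A.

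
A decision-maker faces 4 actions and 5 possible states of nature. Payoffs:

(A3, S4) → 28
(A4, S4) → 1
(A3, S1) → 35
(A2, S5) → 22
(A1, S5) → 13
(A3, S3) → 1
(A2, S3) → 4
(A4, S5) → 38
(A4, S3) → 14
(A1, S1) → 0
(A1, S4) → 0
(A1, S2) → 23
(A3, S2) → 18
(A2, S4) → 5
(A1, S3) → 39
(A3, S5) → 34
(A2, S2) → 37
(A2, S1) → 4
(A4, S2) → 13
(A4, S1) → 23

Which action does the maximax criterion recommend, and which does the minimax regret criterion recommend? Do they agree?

Row maxima: A1=39, A2=37, A3=35, A4=38
Best best-case = 39 → A1.
Column bests: S1=35, S2=37, S3=39, S4=28, S5=38.
A1 regrets: 35, 14, 0, 28, 25 → max 35
A2 regrets: 31, 0, 35, 23, 16 → max 35
A3 regrets: 0, 19, 38, 0, 4 → max 38
A4 regrets: 12, 24, 25, 27, 0 → max 27
Smallest max regret = 27 → A4.

maximax → A1; minimax regret → A4 (disagree)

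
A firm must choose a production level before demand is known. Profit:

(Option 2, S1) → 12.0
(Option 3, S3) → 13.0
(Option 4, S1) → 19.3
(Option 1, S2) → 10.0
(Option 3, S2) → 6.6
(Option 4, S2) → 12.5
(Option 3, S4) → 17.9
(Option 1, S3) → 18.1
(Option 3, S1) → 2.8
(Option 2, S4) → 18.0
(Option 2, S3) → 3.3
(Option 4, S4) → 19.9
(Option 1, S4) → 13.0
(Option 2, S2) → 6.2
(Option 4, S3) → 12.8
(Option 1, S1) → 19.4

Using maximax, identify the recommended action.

Row maxima: Option 1=19.4, Option 2=18.0, Option 3=17.9, Option 4=19.9
Best best-case = 19.9 → Option 4.

Option 4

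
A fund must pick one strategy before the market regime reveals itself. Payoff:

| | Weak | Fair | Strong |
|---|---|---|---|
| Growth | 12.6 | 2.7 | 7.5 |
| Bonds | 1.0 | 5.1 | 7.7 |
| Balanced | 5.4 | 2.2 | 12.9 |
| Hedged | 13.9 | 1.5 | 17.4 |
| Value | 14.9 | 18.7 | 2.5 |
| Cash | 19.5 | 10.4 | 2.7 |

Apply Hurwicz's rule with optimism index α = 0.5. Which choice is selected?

Growth: 0.5·12.6 + 0.5·2.7 = 7.65
Bonds: 0.5·7.7 + 0.5·1.0 = 4.35
Balanced: 0.5·12.9 + 0.5·2.2 = 7.55
Hedged: 0.5·17.4 + 0.5·1.5 = 9.45
Value: 0.5·18.7 + 0.5·2.5 = 10.6
Cash: 0.5·19.5 + 0.5·2.7 = 11.1
Highest Hurwicz score = 11.1 → Cash.

Cash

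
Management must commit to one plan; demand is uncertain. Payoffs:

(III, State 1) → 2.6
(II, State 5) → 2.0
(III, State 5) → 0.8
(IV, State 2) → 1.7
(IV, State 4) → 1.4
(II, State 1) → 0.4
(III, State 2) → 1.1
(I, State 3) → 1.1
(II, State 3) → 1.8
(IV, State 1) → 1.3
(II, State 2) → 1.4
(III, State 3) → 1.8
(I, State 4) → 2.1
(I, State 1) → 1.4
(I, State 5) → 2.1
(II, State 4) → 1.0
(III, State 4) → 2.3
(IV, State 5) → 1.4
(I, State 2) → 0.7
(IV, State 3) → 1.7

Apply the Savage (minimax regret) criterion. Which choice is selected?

Column bests: State 1=2.6, State 2=1.7, State 3=1.8, State 4=2.3, State 5=2.1.
I regrets: 1.2, 1.0, 0.7, 0.2, 0.0 → max 1.2
II regrets: 2.2, 0.3, 0.0, 1.3, 0.1 → max 2.2
III regrets: 0.0, 0.6, 0.0, 0.0, 1.3 → max 1.3
IV regrets: 1.3, 0.0, 0.1, 0.9, 0.7 → max 1.3
Smallest max regret = 1.2 → I.

I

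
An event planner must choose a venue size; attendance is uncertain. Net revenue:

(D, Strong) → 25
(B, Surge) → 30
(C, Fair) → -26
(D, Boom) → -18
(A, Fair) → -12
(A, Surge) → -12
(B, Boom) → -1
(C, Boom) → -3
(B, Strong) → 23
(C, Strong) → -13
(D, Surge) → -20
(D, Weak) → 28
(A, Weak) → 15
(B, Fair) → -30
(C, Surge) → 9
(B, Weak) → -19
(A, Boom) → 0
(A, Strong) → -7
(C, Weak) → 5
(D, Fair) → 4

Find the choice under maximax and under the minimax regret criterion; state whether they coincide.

Row maxima: A=15, B=30, C=9, D=28
Best best-case = 30 → B.
Column bests: Weak=28, Fair=4, Strong=25, Boom=0, Surge=30.
A regrets: 13, 16, 32, 0, 42 → max 42
B regrets: 47, 34, 2, 1, 0 → max 47
C regrets: 23, 30, 38, 3, 21 → max 38
D regrets: 0, 0, 0, 18, 50 → max 50
Smallest max regret = 38 → C.

maximax → B; minimax regret → C (disagree)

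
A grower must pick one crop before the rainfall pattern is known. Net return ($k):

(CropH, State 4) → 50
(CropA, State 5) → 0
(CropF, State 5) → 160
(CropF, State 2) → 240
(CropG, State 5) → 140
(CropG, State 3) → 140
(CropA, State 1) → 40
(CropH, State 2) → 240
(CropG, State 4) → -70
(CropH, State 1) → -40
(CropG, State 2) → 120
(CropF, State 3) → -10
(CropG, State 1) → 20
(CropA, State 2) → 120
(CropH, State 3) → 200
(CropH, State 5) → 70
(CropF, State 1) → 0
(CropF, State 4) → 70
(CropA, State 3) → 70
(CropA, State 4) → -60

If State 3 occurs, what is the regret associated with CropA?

130

Best payoff under State 3 is 200.
Regret = 200 − 70 = 130.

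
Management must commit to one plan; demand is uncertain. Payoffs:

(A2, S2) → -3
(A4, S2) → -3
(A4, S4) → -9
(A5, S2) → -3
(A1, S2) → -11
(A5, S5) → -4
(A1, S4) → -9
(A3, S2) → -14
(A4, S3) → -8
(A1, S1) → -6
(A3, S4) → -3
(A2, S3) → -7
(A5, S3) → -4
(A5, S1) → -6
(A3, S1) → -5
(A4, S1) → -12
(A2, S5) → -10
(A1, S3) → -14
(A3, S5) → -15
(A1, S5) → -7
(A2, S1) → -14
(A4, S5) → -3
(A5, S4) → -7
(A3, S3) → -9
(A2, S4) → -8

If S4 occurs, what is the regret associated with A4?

Best payoff under S4 is -3.
Regret = -3 − (-9) = 6.

6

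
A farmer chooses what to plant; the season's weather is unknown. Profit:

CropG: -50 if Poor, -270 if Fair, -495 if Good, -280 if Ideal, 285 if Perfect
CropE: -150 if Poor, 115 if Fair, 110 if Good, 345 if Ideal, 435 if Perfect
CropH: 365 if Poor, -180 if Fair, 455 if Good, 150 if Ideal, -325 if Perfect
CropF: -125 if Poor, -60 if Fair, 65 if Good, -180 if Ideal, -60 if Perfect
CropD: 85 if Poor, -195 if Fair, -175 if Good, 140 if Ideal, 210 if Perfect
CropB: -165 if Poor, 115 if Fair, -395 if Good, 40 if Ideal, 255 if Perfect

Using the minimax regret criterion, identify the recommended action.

CropE

Column bests: Poor=365, Fair=115, Good=455, Ideal=345, Perfect=435.
CropG regrets: 415, 385, 950, 625, 150 → max 950
CropE regrets: 515, 0, 345, 0, 0 → max 515
CropH regrets: 0, 295, 0, 195, 760 → max 760
CropF regrets: 490, 175, 390, 525, 495 → max 525
CropD regrets: 280, 310, 630, 205, 225 → max 630
CropB regrets: 530, 0, 850, 305, 180 → max 850
Smallest max regret = 515 → CropE.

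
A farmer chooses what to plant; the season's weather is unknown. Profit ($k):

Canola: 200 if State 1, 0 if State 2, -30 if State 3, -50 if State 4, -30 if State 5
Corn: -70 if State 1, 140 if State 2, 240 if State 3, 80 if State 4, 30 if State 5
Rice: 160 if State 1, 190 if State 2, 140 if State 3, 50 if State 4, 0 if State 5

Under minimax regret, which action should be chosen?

Rice

Column bests: State 1=200, State 2=190, State 3=240, State 4=80, State 5=30.
Canola regrets: 0, 190, 270, 130, 60 → max 270
Corn regrets: 270, 50, 0, 0, 0 → max 270
Rice regrets: 40, 0, 100, 30, 30 → max 100
Smallest max regret = 100 → Rice.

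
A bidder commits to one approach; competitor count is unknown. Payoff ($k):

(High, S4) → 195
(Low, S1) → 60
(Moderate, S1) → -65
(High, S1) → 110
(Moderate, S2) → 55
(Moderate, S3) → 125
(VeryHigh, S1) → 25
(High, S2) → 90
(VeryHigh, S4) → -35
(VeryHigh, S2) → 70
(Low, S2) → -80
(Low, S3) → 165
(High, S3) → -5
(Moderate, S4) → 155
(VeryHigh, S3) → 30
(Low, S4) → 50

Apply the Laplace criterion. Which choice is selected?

Row averages: Low=48.75, Moderate=67.5, High=97.5, VeryHigh=22.5
Highest average = 97.5 → High.

High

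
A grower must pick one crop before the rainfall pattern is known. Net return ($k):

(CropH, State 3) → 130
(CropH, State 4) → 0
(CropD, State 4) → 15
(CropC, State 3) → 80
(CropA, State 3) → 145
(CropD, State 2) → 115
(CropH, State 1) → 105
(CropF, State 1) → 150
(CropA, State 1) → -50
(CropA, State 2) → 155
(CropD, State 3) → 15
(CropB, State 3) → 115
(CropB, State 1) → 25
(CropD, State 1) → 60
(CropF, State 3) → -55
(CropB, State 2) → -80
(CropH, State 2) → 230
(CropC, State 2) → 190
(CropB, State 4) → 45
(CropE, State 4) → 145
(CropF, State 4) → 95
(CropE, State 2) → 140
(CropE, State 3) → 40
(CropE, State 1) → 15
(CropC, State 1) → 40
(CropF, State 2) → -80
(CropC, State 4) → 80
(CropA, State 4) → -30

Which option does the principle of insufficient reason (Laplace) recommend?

CropH

Row averages: CropH=116.25, CropB=26.25, CropA=55, CropE=85, CropF=27.5, CropD=51.25, CropC=97.5
Highest average = 116.25 → CropH.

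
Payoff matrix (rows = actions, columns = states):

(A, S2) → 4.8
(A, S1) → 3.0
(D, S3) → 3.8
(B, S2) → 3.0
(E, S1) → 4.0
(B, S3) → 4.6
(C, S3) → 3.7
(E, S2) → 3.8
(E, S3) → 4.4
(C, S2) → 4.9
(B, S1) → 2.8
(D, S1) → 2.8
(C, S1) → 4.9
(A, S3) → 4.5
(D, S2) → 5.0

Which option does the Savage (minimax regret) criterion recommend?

Column bests: S1=4.9, S2=5.0, S3=4.6.
A regrets: 1.9, 0.2, 0.1 → max 1.9
B regrets: 2.1, 2.0, 0.0 → max 2.1
C regrets: 0.0, 0.1, 0.9 → max 0.9
D regrets: 2.1, 0.0, 0.8 → max 2.1
E regrets: 0.9, 1.2, 0.2 → max 1.2
Smallest max regret = 0.9 → C.

C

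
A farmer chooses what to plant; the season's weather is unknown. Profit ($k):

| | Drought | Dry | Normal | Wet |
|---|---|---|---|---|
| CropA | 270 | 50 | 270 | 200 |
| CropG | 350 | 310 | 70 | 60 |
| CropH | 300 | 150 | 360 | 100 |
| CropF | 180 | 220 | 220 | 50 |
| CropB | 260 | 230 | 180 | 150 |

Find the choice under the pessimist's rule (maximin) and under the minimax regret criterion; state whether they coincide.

maximin → CropB; minimax regret → CropH (disagree)

Row minima: CropA=50, CropG=60, CropH=100, CropF=50, CropB=150
Best worst-case = 150 → CropB.
Column bests: Drought=350, Dry=310, Normal=360, Wet=200.
CropA regrets: 80, 260, 90, 0 → max 260
CropG regrets: 0, 0, 290, 140 → max 290
CropH regrets: 50, 160, 0, 100 → max 160
CropF regrets: 170, 90, 140, 150 → max 170
CropB regrets: 90, 80, 180, 50 → max 180
Smallest max regret = 160 → CropH.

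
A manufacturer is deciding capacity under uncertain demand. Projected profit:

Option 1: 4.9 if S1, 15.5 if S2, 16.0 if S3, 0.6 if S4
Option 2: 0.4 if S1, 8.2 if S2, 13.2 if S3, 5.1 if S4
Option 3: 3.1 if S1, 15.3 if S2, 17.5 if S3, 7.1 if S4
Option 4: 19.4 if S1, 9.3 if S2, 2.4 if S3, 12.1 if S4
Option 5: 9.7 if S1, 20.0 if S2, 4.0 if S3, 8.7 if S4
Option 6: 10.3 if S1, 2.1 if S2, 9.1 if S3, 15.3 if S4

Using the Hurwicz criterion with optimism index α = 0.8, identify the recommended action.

Option 5

Option 1: 0.8·16.0 + 0.2·0.6 = 12.92
Option 2: 0.8·13.2 + 0.2·0.4 = 10.64
Option 3: 0.8·17.5 + 0.2·3.1 = 14.62
Option 4: 0.8·19.4 + 0.2·2.4 = 16
Option 5: 0.8·20.0 + 0.2·4.0 = 16.8
Option 6: 0.8·15.3 + 0.2·2.1 = 12.66
Highest Hurwicz score = 16.8 → Option 5.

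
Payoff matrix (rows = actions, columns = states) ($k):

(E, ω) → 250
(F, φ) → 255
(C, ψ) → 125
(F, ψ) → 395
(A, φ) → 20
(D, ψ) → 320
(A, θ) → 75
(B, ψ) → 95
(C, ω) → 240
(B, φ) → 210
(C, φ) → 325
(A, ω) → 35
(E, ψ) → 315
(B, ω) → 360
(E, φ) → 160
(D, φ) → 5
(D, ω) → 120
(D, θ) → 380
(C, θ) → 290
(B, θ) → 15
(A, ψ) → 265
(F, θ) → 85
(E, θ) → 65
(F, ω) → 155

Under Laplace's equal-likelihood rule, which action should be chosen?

C

Row averages: A=98.75, B=170, C=245, D=206.25, E=197.5, F=222.5
Highest average = 245 → C.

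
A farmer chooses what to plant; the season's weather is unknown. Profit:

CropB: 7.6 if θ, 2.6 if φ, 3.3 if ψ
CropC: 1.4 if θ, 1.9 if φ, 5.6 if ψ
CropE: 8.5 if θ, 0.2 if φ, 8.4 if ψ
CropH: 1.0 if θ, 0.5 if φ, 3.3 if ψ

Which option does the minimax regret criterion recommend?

Column bests: θ=8.5, φ=2.6, ψ=8.4.
CropB regrets: 0.9, 0.0, 5.1 → max 5.1
CropC regrets: 7.1, 0.7, 2.8 → max 7.1
CropE regrets: 0.0, 2.4, 0.0 → max 2.4
CropH regrets: 7.5, 2.1, 5.1 → max 7.5
Smallest max regret = 2.4 → CropE.

CropE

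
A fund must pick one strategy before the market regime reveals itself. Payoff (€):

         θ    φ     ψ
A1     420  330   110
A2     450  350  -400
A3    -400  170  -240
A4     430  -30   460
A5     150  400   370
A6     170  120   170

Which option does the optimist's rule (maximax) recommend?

Row maxima: A1=420, A2=450, A3=170, A4=460, A5=400, A6=170
Best best-case = 460 → A4.

A4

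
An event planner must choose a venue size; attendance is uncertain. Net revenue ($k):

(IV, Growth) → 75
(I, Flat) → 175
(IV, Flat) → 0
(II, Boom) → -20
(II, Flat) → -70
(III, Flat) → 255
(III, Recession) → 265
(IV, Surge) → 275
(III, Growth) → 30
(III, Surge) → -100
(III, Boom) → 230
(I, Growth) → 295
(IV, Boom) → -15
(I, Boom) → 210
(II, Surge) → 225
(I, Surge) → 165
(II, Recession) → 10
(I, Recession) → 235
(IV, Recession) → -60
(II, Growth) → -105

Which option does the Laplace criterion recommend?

Row averages: I=216, II=8, III=136, IV=55
Highest average = 216 → I.

I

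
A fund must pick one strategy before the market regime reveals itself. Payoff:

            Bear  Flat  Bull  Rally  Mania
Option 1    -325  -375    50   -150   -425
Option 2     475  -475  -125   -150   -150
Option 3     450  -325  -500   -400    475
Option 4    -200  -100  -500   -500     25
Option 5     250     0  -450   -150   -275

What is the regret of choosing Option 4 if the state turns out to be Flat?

Best payoff under Flat is 0.
Regret = 0 − (-100) = 100.

100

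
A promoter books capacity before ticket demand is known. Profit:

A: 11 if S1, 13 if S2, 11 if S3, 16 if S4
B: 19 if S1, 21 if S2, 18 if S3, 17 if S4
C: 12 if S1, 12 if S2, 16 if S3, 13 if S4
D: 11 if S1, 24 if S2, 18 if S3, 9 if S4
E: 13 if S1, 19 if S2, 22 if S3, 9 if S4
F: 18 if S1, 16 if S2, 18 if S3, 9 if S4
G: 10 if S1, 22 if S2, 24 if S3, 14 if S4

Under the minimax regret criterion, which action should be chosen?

Column bests: S1=19, S2=24, S3=24, S4=17.
A regrets: 8, 11, 13, 1 → max 13
B regrets: 0, 3, 6, 0 → max 6
C regrets: 7, 12, 8, 4 → max 12
D regrets: 8, 0, 6, 8 → max 8
E regrets: 6, 5, 2, 8 → max 8
F regrets: 1, 8, 6, 8 → max 8
G regrets: 9, 2, 0, 3 → max 9
Smallest max regret = 6 → B.

B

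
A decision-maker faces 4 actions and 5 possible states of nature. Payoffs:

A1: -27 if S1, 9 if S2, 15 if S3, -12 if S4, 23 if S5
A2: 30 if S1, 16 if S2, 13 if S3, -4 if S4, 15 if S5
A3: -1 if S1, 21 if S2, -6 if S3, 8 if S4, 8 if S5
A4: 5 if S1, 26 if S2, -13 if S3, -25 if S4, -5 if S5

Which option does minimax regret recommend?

A2

Column bests: S1=30, S2=26, S3=15, S4=8, S5=23.
A1 regrets: 57, 17, 0, 20, 0 → max 57
A2 regrets: 0, 10, 2, 12, 8 → max 12
A3 regrets: 31, 5, 21, 0, 15 → max 31
A4 regrets: 25, 0, 28, 33, 28 → max 33
Smallest max regret = 12 → A2.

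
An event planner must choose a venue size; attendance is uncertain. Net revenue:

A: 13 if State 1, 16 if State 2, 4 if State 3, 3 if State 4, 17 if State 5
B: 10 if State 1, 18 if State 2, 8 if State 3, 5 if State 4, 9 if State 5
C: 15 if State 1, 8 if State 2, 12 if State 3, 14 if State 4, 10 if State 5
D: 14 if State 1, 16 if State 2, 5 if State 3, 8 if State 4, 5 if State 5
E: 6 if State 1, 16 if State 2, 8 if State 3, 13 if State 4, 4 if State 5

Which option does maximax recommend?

B

Row maxima: A=17, B=18, C=15, D=16, E=16
Best best-case = 18 → B.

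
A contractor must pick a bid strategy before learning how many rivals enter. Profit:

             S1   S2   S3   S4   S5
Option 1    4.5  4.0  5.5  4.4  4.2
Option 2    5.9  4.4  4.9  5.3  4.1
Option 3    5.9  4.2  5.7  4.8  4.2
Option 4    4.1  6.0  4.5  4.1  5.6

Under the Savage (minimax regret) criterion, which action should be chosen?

Column bests: S1=5.9, S2=6.0, S3=5.7, S4=5.3, S5=5.6.
Option 1 regrets: 1.4, 2.0, 0.2, 0.9, 1.4 → max 2.0
Option 2 regrets: 0.0, 1.6, 0.8, 0.0, 1.5 → max 1.6
Option 3 regrets: 0.0, 1.8, 0.0, 0.5, 1.4 → max 1.8
Option 4 regrets: 1.8, 0.0, 1.2, 1.2, 0.0 → max 1.8
Smallest max regret = 1.6 → Option 2.

Option 2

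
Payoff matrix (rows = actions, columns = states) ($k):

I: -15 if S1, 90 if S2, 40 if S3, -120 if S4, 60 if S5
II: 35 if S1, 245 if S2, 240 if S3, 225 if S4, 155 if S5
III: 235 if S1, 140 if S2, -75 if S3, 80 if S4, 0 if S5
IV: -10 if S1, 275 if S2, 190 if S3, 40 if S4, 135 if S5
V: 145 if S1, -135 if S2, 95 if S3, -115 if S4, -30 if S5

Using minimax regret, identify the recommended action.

Column bests: S1=235, S2=275, S3=240, S4=225, S5=155.
I regrets: 250, 185, 200, 345, 95 → max 345
II regrets: 200, 30, 0, 0, 0 → max 200
III regrets: 0, 135, 315, 145, 155 → max 315
IV regrets: 245, 0, 50, 185, 20 → max 245
V regrets: 90, 410, 145, 340, 185 → max 410
Smallest max regret = 200 → II.

II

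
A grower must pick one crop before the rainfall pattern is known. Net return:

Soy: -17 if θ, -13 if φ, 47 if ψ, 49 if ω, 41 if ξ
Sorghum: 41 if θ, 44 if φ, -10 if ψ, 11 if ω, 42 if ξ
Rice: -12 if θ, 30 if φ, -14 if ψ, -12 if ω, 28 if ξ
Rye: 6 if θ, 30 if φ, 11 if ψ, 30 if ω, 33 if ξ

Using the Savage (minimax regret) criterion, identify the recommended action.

Column bests: θ=41, φ=44, ψ=47, ω=49, ξ=42.
Soy regrets: 58, 57, 0, 0, 1 → max 58
Sorghum regrets: 0, 0, 57, 38, 0 → max 57
Rice regrets: 53, 14, 61, 61, 14 → max 61
Rye regrets: 35, 14, 36, 19, 9 → max 36
Smallest max regret = 36 → Rye.

Rye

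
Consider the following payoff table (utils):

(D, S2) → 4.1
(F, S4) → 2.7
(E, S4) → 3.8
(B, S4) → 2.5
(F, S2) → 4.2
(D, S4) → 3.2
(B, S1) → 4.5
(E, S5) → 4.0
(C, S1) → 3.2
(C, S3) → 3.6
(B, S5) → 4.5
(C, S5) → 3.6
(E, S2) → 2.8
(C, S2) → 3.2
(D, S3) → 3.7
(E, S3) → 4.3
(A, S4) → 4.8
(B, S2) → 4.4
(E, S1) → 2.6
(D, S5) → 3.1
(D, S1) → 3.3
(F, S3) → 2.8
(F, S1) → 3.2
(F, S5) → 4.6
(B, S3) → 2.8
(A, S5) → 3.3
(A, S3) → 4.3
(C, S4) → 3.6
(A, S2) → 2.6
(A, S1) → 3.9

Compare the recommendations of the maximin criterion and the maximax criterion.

Row minima: A=2.6, B=2.5, C=3.2, D=3.1, E=2.6, F=2.7
Best worst-case = 3.2 → C.
Row maxima: A=4.8, B=4.5, C=3.6, D=4.1, E=4.3, F=4.6
Best best-case = 4.8 → A.

maximin → C; maximax → A (disagree)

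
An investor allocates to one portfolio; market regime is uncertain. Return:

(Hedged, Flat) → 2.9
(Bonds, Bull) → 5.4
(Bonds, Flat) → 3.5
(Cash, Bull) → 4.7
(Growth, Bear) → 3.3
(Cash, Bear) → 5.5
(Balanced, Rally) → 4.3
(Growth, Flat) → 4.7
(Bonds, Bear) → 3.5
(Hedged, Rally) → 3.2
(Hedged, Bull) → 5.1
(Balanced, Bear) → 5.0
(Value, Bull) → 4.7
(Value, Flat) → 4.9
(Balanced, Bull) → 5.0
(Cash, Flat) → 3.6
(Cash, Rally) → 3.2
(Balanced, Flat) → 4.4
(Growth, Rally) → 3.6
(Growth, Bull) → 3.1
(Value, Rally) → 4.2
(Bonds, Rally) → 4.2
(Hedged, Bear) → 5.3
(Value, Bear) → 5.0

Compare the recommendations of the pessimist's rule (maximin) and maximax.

Row minima: Balanced=4.3, Value=4.2, Growth=3.1, Hedged=2.9, Cash=3.2, Bonds=3.5
Best worst-case = 4.3 → Balanced.
Row maxima: Balanced=5.0, Value=5.0, Growth=4.7, Hedged=5.3, Cash=5.5, Bonds=5.4
Best best-case = 5.5 → Cash.

maximin → Balanced; maximax → Cash (disagree)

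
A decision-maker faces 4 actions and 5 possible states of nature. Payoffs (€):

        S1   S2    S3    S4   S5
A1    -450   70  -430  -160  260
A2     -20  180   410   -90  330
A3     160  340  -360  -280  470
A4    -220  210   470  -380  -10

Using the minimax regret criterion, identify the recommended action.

Column bests: S1=160, S2=340, S3=470, S4=-90, S5=470.
A1 regrets: 610, 270, 900, 70, 210 → max 900
A2 regrets: 180, 160, 60, 0, 140 → max 180
A3 regrets: 0, 0, 830, 190, 0 → max 830
A4 regrets: 380, 130, 0, 290, 480 → max 480
Smallest max regret = 180 → A2.

A2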